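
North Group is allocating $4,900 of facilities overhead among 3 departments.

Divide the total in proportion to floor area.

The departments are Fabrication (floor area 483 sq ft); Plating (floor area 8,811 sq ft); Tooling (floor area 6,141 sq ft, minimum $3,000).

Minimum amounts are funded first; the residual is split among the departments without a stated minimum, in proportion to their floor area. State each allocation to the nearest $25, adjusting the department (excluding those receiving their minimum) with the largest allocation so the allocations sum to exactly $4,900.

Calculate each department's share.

Minimums first: Tooling $3,000. Remaining pool $1,900.
Remaining pool split over remaining floor area 9,294: Fabrication 98.74 → $100; Plating 1,801.26 → $1,800.

Fabrication: $100 | Plating: $1,800 | Tooling: $3,000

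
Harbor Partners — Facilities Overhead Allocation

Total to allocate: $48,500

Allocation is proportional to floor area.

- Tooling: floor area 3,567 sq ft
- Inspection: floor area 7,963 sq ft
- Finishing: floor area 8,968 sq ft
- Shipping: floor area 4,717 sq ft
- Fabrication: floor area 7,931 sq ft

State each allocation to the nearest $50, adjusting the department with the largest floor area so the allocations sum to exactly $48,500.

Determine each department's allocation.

Tooling: $5,200; Inspection: $11,650; Finishing: $13,150; Shipping: $6,900; Fabrication: $11,600

Floor area total: 33,146.
Proportional shares: Tooling 3,567/33,146 × $48,500 = 5,219.32; Inspection 7,963/33,146 × $48,500 = 11,651.65; Finishing 8,968/33,146 × $48,500 = 13,122.19; Shipping 4,717/33,146 × $48,500 = 6,902.02; Fabrication 7,931/33,146 × $48,500 = 11,604.82.
Rounded to nearest $50: Tooling $5,200; Inspection $11,650; Finishing $13,100; Shipping $6,900; Fabrication $11,600. Sum = $48,450.
Difference $48,500 − $48,450 = +$50 applied to largest floor area (Finishing): Finishing becomes $13,150.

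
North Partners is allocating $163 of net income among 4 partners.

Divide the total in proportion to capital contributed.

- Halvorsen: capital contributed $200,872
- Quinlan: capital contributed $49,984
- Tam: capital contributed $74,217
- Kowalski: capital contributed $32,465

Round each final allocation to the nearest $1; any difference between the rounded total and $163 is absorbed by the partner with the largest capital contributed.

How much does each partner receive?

Halvorsen: $91 · Quinlan: $23 · Tam: $34 · Kowalski: $15

Total capital contributed = 357,538.
Unrounded shares: Halvorsen 200,872/357,538 × $163 = 91.58; Quinlan 49,984/357,538 × $163 = 22.79; Tam 74,217/357,538 × $163 = 33.84; Kowalski 32,465/357,538 × $163 = 14.80.
After rounding ($1): Halvorsen $92; Quinlan $23; Tam $34; Kowalski $15. Sum = $164.
Difference $163 − $164 = −$1 applied to largest capital contributed (Halvorsen): Halvorsen becomes $91.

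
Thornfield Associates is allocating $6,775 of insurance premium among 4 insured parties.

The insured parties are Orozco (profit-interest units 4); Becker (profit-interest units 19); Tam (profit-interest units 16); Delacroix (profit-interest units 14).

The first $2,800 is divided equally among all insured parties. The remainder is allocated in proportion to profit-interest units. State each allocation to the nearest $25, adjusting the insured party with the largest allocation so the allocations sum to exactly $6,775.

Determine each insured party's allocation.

Equal tier: $2,800 ÷ 4 = $700 apiece.
Remainder $3,975 by profit-interest units (total 53): Orozco 300.00 → $300; Becker 1,425.00 → $1,425; Tam 1,200.00 → $1,200; Delacroix 1,050.00 → $1,050.
Totals: Orozco $700 + $300 = $1,000; Becker $700 + $1,425 = $2,125; Tam $700 + $1,200 = $1,900; Delacroix $700 + $1,050 = $1,750.

Orozco: $1,000 | Becker: $2,125 | Tam: $1,900 | Delacroix: $1,750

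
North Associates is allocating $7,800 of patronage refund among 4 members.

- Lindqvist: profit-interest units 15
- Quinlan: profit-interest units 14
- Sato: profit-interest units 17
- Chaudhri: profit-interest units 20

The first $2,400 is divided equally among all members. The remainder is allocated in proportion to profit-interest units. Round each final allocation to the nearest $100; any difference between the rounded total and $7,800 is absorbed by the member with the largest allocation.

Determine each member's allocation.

Equal tier: $2,400 ÷ 4 = $600 apiece.
Remainder $5,400 by profit-interest units (total 66): Lindqvist 1,227.27 → $1,200; Quinlan 1,145.45 → $1,100; Sato 1,390.91 → $1,400; Chaudhri 1,636.36 → $1,600.
Rounding difference +$100 on remainder applied to Chaudhri.
Totals: Lindqvist $600 + $1,200 = $1,800; Quinlan $600 + $1,100 = $1,700; Sato $600 + $1,400 = $2,000; Chaudhri $600 + $1,700 = $2,300.

Lindqvist: $1,800; Quinlan: $1,700; Sato: $2,000; Chaudhri: $2,300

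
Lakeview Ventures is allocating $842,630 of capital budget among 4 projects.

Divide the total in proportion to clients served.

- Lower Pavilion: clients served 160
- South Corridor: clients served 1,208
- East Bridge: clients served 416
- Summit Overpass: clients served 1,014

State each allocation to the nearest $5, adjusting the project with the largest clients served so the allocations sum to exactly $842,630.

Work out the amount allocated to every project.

Sum of clients served: 160 + 1,208 + 416 + 1,014 = 2,798.
Unrounded shares: Lower Pavilion 48,184.70; South Corridor 363,794.51; East Bridge 125,280.23; Summit Overpass 305,370.56.
At nearest $5: Lower Pavilion $48,185; South Corridor $363,795; East Bridge $125,280; Summit Overpass $305,370. Sum = $842,630.
Rounded total matches; no reconciliation needed.

Lower Pavilion: $48,185 | South Corridor: $363,795 | East Bridge: $125,280 | Summit Overpass: $305,370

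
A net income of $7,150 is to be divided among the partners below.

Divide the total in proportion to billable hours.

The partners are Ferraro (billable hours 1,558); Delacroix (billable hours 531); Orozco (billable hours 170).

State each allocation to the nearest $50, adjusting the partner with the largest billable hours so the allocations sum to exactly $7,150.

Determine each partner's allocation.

Ferraro: $4,900 · Delacroix: $1,700 · Orozco: $550

Total billable hours = 2,259.
Raw shares: Ferraro 1,558/2,259 × $7,150 = 4,931.25; Delacroix 531/2,259 × $7,150 = 1,680.68; Orozco 170/2,259 × $7,150 = 538.07.
At nearest $50: Ferraro $4,950; Delacroix $1,700; Orozco $550. Sum = $7,200.
Difference $7,150 − $7,200 = −$50 applied to largest billable hours (Ferraro): Ferraro becomes $4,900.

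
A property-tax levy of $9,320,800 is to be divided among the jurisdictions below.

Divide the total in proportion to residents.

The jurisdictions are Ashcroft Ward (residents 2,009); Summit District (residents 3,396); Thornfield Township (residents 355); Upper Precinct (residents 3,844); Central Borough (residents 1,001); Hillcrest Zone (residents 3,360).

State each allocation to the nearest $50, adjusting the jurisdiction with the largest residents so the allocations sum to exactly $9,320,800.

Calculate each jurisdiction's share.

Ashcroft Ward: $1,340,900 · Summit District: $2,266,650 · Thornfield Township: $236,950 · Upper Precinct: $2,565,600 · Central Borough: $668,100 · Hillcrest Zone: $2,242,600

Total residents = 13,965.
Proportional shares: Ashcroft Ward 2,009/13,965 × $9,320,800 = 1,340,887.02; Summit District 3,396/13,965 × $9,320,800 = 2,266,626.34; Thornfield Township 355/13,965 × $9,320,800 = 236,941.21; Upper Precinct 3,844/13,965 × $9,320,800 = 2,565,639.47; Central Borough 1,001/13,965 × $9,320,800 = 668,107.47; Hillcrest Zone 3,360/13,965 × $9,320,800 = 2,242,598.50.
At nearest $50: Ashcroft Ward $1,340,900; Summit District $2,266,650; Thornfield Township $236,950; Upper Precinct $2,565,650; Central Borough $668,100; Hillcrest Zone $2,242,600. Sum = $9,320,850.
Difference $9,320,800 − $9,320,850 = −$50 applied to largest residents (Upper Precinct): Upper Precinct becomes $2,565,600.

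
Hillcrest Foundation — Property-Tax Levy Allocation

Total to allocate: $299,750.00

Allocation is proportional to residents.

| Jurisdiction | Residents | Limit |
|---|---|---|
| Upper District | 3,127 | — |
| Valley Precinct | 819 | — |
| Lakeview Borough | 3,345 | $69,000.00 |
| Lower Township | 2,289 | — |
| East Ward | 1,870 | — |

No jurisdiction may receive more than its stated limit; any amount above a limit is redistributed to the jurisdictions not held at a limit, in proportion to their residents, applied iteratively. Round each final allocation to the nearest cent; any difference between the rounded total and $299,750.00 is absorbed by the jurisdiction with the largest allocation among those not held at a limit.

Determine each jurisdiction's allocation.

Combined residents = 11,450.
Unconstrained shares: Upper District 81,861.8559; Valley Precinct 21,440.6332; Lakeview Borough 87,568.8865; Lower Township 59,923.8210; East Ward 48,954.8035.
Cap binds for Lakeview Borough ($69,000.00); balance $230,750.00 reallocated over remaining residents 8,105.
Shares after redistribution: Upper District 89,025.9408 → $89,025.94; Valley Precinct 23,316.9957 → $23,317.00; Lower Township 65,168.0136 → $65,168.01; East Ward 53,239.0500 → $53,239.05.

Upper District: $89,025.94; Valley Precinct: $23,317.00; Lakeview Borough: $69,000.00; Lower Township: $65,168.01; East Ward: $53,239.05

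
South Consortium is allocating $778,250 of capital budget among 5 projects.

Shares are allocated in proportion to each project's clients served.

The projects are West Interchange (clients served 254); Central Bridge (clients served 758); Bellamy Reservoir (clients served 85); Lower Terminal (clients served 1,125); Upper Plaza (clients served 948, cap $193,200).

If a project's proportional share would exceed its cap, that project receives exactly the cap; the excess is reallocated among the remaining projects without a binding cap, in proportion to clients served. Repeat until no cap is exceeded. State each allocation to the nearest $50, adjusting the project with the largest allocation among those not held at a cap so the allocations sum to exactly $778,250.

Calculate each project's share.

West Interchange: $66,900 | Central Bridge: $199,600 | Bellamy Reservoir: $22,400 | Lower Terminal: $296,150 | Upper Plaza: $193,200

Sum of clients served: 3,170.
Pro-rata shares before constraints: West Interchange 62,358.20; Central Bridge 186,092.59; Bellamy Reservoir 20,867.90; Lower Terminal 276,192.82; Upper Plaza 232,738.49.
Held at cap: Upper Plaza ($193,200); residual $585,050 reallocated over remaining clients served 2,222.
Redistributed shares: West Interchange 66,877.90 → $66,900; Central Bridge 199,580.51 → $199,600; Bellamy Reservoir 22,380.40 → $22,400; Lower Terminal 296,211.18 → $296,200.
Rounding difference −$50 applied to Lower Terminal → $296,150.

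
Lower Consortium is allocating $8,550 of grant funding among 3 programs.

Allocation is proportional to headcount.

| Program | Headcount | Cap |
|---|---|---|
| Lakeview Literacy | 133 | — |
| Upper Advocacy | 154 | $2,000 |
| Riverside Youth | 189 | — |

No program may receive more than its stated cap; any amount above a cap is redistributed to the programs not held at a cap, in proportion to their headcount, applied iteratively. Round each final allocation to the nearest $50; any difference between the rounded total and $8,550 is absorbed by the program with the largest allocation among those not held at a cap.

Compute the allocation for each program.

Sum of headcount: 476.
Pro-rata shares before constraints: Lakeview Literacy 2,388.97; Upper Advocacy 2,766.18; Riverside Youth 3,394.85.
Held at cap: Upper Advocacy ($2,000); residual $6,550 reallocated over remaining headcount 322.
Shares after redistribution: Lakeview Literacy 2,705.43 → $2,700; Riverside Youth 3,844.57 → $3,850.

Lakeview Literacy: $2,700 · Upper Advocacy: $2,000 · Riverside Youth: $3,850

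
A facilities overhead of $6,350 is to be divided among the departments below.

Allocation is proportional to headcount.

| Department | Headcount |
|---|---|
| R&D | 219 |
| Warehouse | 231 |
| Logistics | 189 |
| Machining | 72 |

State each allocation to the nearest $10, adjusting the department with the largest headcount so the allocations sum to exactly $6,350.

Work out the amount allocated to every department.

R&D: $1,960 | Warehouse: $2,060 | Logistics: $1,690 | Machining: $640

Headcount total: 219 + 231 + 189 + 72 = 711.
Proportional shares: R&D 1,955.91; Warehouse 2,063.08; Logistics 1,687.97; Machining 643.04.
At nearest $10: R&D $1,960; Warehouse $2,060; Logistics $1,690; Machining $640. Sum = $6,350.
Sum already equals the total — no adjustment.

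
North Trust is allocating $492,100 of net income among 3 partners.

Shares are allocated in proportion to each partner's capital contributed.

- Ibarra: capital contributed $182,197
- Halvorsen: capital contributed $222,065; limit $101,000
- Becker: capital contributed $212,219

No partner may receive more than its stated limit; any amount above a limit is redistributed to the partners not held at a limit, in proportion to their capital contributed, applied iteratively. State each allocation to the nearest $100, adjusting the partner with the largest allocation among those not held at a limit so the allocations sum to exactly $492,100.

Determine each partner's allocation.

Ibarra: $180,700 | Halvorsen: $101,000 | Becker: $210,400

Total capital contributed = 616,481.
Pro-rata shares before constraints: Ibarra 145,436.99; Halvorsen 177,261.24; Becker 169,401.77.
Cap binds for Halvorsen ($101,000); balance $391,100 reallocated over remaining capital contributed 394,416.
Shares after redistribution: Ibarra 180,665.20 → $180,700; Becker 210,434.80 → $210,400.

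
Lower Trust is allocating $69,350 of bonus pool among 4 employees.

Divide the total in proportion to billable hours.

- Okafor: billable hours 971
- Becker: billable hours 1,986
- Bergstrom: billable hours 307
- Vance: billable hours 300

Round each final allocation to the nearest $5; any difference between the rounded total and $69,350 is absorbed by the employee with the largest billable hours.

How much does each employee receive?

Okafor: $18,895 | Becker: $38,640 | Bergstrom: $5,975 | Vance: $5,840

Total billable hours = 3,564.
Proportional shares: Okafor 971/3,564 × $69,350 = 18,894.18; Becker 1,986/3,564 × $69,350 = 38,644.53; Bergstrom 307/3,564 × $69,350 = 5,973.75; Vance 300/3,564 × $69,350 = 5,837.54.
At nearest $5: Okafor $18,895; Becker $38,645; Bergstrom $5,975; Vance $5,840. Sum = $69,355.
Difference $69,350 − $69,355 = −$5 applied to largest billable hours (Becker): Becker becomes $38,640.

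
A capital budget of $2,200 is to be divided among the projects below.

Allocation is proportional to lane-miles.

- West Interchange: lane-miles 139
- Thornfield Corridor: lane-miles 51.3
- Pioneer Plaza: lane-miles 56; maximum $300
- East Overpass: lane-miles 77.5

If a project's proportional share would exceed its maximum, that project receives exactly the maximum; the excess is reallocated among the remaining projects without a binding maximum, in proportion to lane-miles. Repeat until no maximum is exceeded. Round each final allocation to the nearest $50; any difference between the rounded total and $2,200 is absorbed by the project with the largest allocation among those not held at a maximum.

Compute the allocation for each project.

West Interchange: $1,000 | Thornfield Corridor: $350 | Pioneer Plaza: $300 | East Overpass: $550

Lane-miles total: 323.8.
Pro-rata shares before constraints: West Interchange 944.41; Thornfield Corridor 348.55; Pioneer Plaza 380.48; East Overpass 526.56.
Cap binds for Pioneer Plaza ($300); remaining pool $1,900 reallocated over remaining lane-miles 267.8.
Shares after redistribution: West Interchange 986.18 → $1,000; Thornfield Corridor 363.97 → $350; East Overpass 549.85 → $550.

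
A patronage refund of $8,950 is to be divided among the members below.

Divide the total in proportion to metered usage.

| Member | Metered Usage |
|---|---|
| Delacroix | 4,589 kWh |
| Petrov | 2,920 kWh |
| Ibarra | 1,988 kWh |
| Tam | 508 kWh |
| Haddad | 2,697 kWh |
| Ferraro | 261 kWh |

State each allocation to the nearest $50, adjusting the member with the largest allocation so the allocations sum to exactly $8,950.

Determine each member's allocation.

Delacroix: $3,200 · Petrov: $2,000 · Ibarra: $1,350 · Tam: $350 · Haddad: $1,850 · Ferraro: $200

Metered usage total: 12,963.
Raw shares: Delacroix 4,589/12,963 × $8,950 = 3,168.37; Petrov 2,920/12,963 × $8,950 = 2,016.05; Ibarra 1,988/12,963 × $8,950 = 1,372.57; Tam 508/12,963 × $8,950 = 350.74; Haddad 2,697/12,963 × $8,950 = 1,862.08; Ferraro 261/12,963 × $8,950 = 180.20.
At nearest $50: Delacroix $3,150; Petrov $2,000; Ibarra $1,350; Tam $350; Haddad $1,850; Ferraro $200. Sum = $8,900.
Difference $8,950 − $8,900 = +$50 applied to largest allocation (Delacroix): Delacroix becomes $3,200.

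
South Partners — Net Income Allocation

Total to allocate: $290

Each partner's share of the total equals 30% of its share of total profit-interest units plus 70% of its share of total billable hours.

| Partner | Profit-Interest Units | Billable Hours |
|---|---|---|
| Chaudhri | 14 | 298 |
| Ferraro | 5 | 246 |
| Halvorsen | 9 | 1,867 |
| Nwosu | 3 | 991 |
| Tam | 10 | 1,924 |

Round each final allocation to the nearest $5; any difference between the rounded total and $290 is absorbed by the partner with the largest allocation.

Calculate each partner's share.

Totals — profit-interest units 41, billable hours 5,326.
Composite weights (30% profit-interest units + 70% billable hours): Chaudhri 0.1416; Ferraro 0.0689; Halvorsen 0.3112; Nwosu 0.1522; Tam 0.3260.
Raw shares: Chaudhri 41.07; Ferraro 19.99; Halvorsen 90.26; Nwosu 44.14; Tam 94.55.
After rounding ($5): Chaudhri $40; Ferraro $20; Halvorsen $90; Nwosu $45; Tam $95. Sum = $290.
Rounded total matches; no reconciliation needed.

Chaudhri: $40 · Ferraro: $20 · Halvorsen: $90 · Nwosu: $45 · Tam: $95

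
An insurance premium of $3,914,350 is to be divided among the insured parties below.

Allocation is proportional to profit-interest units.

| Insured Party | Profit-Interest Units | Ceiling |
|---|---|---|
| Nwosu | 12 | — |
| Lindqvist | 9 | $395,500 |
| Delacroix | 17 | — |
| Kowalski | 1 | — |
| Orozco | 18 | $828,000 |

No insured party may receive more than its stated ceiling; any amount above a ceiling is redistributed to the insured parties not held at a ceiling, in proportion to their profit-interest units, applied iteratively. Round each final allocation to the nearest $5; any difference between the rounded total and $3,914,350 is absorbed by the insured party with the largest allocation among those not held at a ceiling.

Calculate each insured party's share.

Total profit-interest units = 57.
Pro-rata shares before constraints: Nwosu 824,073.68; Lindqvist 618,055.26; Delacroix 1,167,437.72; Kowalski 68,672.81; Orozco 1,236,110.53.
Cap binds for Lindqvist ($395,500), Orozco ($828,000); remaining pool $2,690,850 reallocated over remaining profit-interest units 30.
Shares after redistribution: Nwosu 1,076,340.00 → $1,076,340; Delacroix 1,524,815.00 → $1,524,815; Kowalski 89,695.00 → $89,695.

Nwosu: $1,076,340 | Lindqvist: $395,500 | Delacroix: $1,524,815 | Kowalski: $89,695 | Orozco: $828,000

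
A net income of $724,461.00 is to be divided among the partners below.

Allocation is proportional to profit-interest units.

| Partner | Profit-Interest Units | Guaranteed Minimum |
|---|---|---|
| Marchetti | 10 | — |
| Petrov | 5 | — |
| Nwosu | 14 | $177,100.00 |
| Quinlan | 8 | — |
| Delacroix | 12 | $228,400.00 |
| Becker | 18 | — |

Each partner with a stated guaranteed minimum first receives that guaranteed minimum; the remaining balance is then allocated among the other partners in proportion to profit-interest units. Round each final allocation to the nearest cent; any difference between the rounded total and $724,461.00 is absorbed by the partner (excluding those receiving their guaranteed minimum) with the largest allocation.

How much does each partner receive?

Marchetti: $77,795.37 · Petrov: $38,897.68 · Nwosu: $177,100.00 · Quinlan: $62,236.29 · Delacroix: $228,400.00 · Becker: $140,031.66

Guaranteed amounts: Nwosu $177,100.00; Delacroix $228,400.00. Residual $318,961.00.
Residual split over remaining profit-interest units 41: Marchetti 77,795.3659 → $77,795.37; Petrov 38,897.6829 → $38,897.68; Quinlan 62,236.2927 → $62,236.29; Becker 140,031.6585 → $140,031.66.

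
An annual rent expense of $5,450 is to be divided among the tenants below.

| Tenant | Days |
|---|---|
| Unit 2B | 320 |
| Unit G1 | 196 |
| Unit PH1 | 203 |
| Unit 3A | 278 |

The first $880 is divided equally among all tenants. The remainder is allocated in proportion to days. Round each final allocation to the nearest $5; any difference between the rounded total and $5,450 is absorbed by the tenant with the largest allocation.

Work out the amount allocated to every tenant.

$880 shared equally gives $220 per tenant.
Remainder $4,570 by days (total 997): Unit 2B 1,466.80 → $1,465; Unit G1 898.42 → $900; Unit PH1 930.50 → $930; Unit 3A 1,274.28 → $1,275.
Totals: Unit 2B $220 + $1,465 = $1,685; Unit G1 $220 + $900 = $1,120; Unit PH1 $220 + $930 = $1,150; Unit 3A $220 + $1,275 = $1,495.

Unit 2B: $1,685; Unit G1: $1,120; Unit PH1: $1,150; Unit 3A: $1,495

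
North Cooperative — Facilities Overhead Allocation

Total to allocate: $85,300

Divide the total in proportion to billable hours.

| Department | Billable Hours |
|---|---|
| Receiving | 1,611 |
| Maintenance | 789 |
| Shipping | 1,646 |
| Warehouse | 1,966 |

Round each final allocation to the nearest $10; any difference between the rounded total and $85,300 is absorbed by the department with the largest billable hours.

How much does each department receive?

Combined billable hours = 6,012.
Raw shares: Receiving 1,611/6,012 × $85,300 = 22,857.34; Maintenance 789/6,012 × $85,300 = 11,194.56; Shipping 1,646/6,012 × $85,300 = 23,353.93; Warehouse 1,966/6,012 × $85,300 = 27,894.18.
After rounding ($10): Receiving $22,860; Maintenance $11,190; Shipping $23,350; Warehouse $27,890. Sum = $85,290.
Difference $85,300 − $85,290 = +$10 applied to largest billable hours (Warehouse): Warehouse becomes $27,900.

Receiving: $22,860 · Maintenance: $11,190 · Shipping: $23,350 · Warehouse: $27,900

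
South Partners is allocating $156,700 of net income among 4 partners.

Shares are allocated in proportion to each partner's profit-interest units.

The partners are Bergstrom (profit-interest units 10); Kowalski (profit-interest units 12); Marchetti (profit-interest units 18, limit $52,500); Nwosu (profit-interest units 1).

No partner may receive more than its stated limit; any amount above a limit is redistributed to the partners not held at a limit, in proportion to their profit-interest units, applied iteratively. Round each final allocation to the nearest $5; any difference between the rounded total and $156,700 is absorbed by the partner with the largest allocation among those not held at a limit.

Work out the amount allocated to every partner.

Bergstrom: $45,305 · Kowalski: $54,365 · Marchetti: $52,500 · Nwosu: $4,530

Combined profit-interest units = 41.
Unconstrained shares: Bergstrom 38,219.51; Kowalski 45,863.41; Marchetti 68,795.12; Nwosu 3,821.95.
Cap binds for Marchetti ($52,500); remaining pool $104,200 reallocated over remaining profit-interest units 23.
Remaining shares: Bergstrom 45,304.35 → $45,305; Kowalski 54,365.22 → $54,365; Nwosu 4,530.43 → $4,530.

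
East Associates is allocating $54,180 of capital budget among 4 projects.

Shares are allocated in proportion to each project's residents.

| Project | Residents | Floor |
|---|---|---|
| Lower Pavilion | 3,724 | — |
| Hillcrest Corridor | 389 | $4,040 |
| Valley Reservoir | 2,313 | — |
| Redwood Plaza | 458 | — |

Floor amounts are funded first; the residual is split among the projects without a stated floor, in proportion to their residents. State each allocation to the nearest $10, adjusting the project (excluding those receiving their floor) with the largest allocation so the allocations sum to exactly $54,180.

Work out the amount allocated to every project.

Lower Pavilion: $28,740 · Hillcrest Corridor: $4,040 · Valley Reservoir: $17,860 · Redwood Plaza: $3,540

Guaranteed amounts: Hillcrest Corridor $4,040. Balance $50,140.
Balance split over remaining residents 6,495: Lower Pavilion 28,748.48 → $28,750; Valley Reservoir 17,855.86 → $17,860; Redwood Plaza 3,535.66 → $3,540.
Rounding difference −$10 applied to Lower Pavilion → $28,740.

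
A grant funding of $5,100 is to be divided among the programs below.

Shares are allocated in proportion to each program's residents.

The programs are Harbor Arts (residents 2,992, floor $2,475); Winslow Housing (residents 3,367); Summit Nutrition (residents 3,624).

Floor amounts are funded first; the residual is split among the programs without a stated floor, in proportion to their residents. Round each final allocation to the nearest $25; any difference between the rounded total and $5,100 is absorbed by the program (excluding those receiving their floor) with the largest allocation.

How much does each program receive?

Minimums first: Harbor Arts $2,475. Remaining pool $2,625.
Remaining pool split over remaining residents 6,991: Winslow Housing 1,264.25 → $1,275; Summit Nutrition 1,360.75 → $1,350.

Harbor Arts: $2,475; Winslow Housing: $1,275; Summit Nutrition: $1,350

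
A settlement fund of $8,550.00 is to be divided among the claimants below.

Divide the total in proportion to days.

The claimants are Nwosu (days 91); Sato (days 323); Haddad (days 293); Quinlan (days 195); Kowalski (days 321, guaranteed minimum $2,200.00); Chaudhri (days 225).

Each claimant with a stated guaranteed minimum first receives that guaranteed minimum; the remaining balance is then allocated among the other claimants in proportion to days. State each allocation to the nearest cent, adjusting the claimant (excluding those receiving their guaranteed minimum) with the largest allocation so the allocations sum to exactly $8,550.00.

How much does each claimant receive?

Nwosu: $512.73; Sato: $1,819.92; Haddad: $1,650.89; Quinlan: $1,098.71; Kowalski: $2,200.00; Chaudhri: $1,267.75

Guaranteed amounts: Kowalski $2,200.00. Residual $6,350.00.
Residual split over remaining days 1,127: Nwosu 512.7329 → $512.73; Sato 1,819.9201 → $1,819.92; Haddad 1,650.8873 → $1,650.89; Quinlan 1,098.7134 → $1,098.71; Chaudhri 1,267.7462 → $1,267.75.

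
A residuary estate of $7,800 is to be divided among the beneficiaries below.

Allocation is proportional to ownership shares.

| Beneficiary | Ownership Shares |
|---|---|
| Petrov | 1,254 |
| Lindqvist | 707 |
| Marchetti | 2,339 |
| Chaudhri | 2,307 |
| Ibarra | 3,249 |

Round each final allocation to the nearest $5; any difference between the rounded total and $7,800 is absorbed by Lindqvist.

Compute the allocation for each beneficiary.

Sum of ownership shares: 9,856.
Unrounded shares: Petrov 1,254/9,856 × $7,800 = 992.41; Lindqvist 707/9,856 × $7,800 = 559.52; Marchetti 2,339/9,856 × $7,800 = 1,851.08; Chaudhri 2,307/9,856 × $7,800 = 1,825.75; Ibarra 3,249/9,856 × $7,800 = 2,571.25.
After rounding ($5): Petrov $990; Lindqvist $560; Marchetti $1,850; Chaudhri $1,825; Ibarra $2,570. Sum = $7,795.
Difference $7,800 − $7,795 = +$5 applied to Lindqvist: Lindqvist becomes $565.

Petrov: $990; Lindqvist: $565; Marchetti: $1,850; Chaudhri: $1,825; Ibarra: $2,570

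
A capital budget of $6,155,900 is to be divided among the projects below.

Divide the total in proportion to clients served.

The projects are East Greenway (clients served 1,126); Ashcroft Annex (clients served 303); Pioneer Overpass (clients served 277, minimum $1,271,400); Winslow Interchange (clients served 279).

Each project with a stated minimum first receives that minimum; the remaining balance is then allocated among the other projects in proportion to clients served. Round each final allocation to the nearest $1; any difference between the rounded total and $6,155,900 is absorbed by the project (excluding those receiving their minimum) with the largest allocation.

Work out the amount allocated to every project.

East Greenway: $3,220,109 · Ashcroft Annex: $866,513 · Pioneer Overpass: $1,271,400 · Winslow Interchange: $797,878

Fund the minimums — Pioneer Overpass $1,271,400. Balance $4,884,500.
Balance split over remaining clients served 1,708: East Greenway 3,220,109.48 → $3,220,109; Ashcroft Annex 866,512.59 → $866,513; Winslow Interchange 797,877.93 → $797,878.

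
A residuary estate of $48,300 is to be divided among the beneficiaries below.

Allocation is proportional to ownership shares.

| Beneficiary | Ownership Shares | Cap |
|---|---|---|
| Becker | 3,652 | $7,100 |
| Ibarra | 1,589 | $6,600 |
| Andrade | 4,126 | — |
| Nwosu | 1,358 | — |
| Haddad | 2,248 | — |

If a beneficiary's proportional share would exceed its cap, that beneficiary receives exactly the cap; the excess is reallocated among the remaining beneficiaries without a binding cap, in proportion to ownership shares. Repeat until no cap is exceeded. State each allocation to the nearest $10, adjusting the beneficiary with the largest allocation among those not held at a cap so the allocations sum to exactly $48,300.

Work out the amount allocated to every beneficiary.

Total ownership shares = 12,973.
Unconstrained shares: Becker 13,596.82; Ibarra 5,916.03; Andrade 15,361.58; Nwosu 5,055.99; Haddad 8,369.57.
Held at cap: Becker ($7,100); residual $41,200 reallocated over remaining ownership shares 9,321.
Held at cap: Ibarra ($6,600); residual $34,600 reallocated over remaining ownership shares 7,732.
Shares after redistribution: Andrade 18,463.48 → $18,460; Nwosu 6,076.93 → $6,080; Haddad 10,059.60 → $10,060.

Becker: $7,100 · Ibarra: $6,600 · Andrade: $18,460 · Nwosu: $6,080 · Haddad: $10,060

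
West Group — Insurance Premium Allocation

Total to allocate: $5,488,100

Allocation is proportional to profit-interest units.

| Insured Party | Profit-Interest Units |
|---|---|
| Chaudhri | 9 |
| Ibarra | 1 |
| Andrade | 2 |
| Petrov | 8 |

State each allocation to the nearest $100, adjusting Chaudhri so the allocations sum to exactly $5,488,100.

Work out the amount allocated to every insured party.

Total profit-interest units = 20.
Raw shares: Chaudhri 9/20 × $5,488,100 = 2,469,645.00; Ibarra 1/20 × $5,488,100 = 274,405.00; Andrade 2/20 × $5,488,100 = 548,810.00; Petrov 8/20 × $5,488,100 = 2,195,240.00.
After rounding ($100): Chaudhri $2,469,600; Ibarra $274,400; Andrade $548,800; Petrov $2,195,200. Sum = $5,488,000.
Difference $5,488,100 − $5,488,000 = +$100 applied to Chaudhri: Chaudhri becomes $2,469,700.

Chaudhri: $2,469,700 · Ibarra: $274,400 · Andrade: $548,800 · Petrov: $2,195,200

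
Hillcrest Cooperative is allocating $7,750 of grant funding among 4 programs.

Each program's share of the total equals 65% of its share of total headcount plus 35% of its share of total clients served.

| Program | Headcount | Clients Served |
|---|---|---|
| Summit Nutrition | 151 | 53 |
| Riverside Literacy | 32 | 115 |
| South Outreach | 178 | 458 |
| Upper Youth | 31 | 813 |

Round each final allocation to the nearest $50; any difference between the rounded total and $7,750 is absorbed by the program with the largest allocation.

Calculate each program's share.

Headcount total 392; clients served total 1,439.
Blended shares (65% headcount + 35% clients served): Summit Nutrition 0.2633; Riverside Literacy 0.0810; South Outreach 0.4065; Upper Youth 0.2491.
Unrounded shares: Summit Nutrition 2,040.37; Riverside Literacy 628.00; South Outreach 3,150.76; Upper Youth 1,930.87.
At nearest $50: Summit Nutrition $2,050; Riverside Literacy $650; South Outreach $3,150; Upper Youth $1,950. Sum = $7,800.
Difference $7,750 − $7,800 = −$50 applied to largest allocation (South Outreach): South Outreach becomes $3,100.

Summit Nutrition: $2,050; Riverside Literacy: $650; South Outreach: $3,100; Upper Youth: $1,950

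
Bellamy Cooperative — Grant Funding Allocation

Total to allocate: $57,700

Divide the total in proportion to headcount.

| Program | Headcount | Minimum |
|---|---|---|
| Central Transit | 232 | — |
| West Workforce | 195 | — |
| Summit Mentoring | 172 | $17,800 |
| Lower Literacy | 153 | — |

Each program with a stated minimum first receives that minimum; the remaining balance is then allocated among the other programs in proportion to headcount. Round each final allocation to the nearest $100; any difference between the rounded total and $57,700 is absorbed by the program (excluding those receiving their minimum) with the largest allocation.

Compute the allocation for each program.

Central Transit: $16,000 | West Workforce: $13,400 | Summit Mentoring: $17,800 | Lower Literacy: $10,500

Guaranteed amounts: Summit Mentoring $17,800. Balance $39,900.
Balance split over remaining headcount 580: Central Transit 15,960.00 → $16,000; West Workforce 13,414.66 → $13,400; Lower Literacy 10,525.34 → $10,500.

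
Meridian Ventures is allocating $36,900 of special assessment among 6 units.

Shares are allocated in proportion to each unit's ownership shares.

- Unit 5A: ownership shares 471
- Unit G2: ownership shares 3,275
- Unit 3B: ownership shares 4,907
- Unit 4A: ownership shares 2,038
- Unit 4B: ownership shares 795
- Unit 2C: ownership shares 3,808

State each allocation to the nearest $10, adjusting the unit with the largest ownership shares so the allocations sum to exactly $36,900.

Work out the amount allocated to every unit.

Unit 5A: $1,140; Unit G2: $7,900; Unit 3B: $11,830; Unit 4A: $4,920; Unit 4B: $1,920; Unit 2C: $9,190

Combined ownership shares = 15,294.
Pro-rata amounts: Unit 5A 471/15,294 × $36,900 = 1,136.39; Unit G2 3,275/15,294 × $36,900 = 7,901.63; Unit 3B 4,907/15,294 × $36,900 = 11,839.17; Unit 4A 2,038/15,294 × $36,900 = 4,917.10; Unit 4B 795/15,294 × $36,900 = 1,918.11; Unit 2C 3,808/15,294 × $36,900 = 9,187.60.
At nearest $10: Unit 5A $1,140; Unit G2 $7,900; Unit 3B $11,840; Unit 4A $4,920; Unit 4B $1,920; Unit 2C $9,190. Sum = $36,910.
Difference $36,900 − $36,910 = −$10 applied to largest ownership shares (Unit 3B): Unit 3B becomes $11,830.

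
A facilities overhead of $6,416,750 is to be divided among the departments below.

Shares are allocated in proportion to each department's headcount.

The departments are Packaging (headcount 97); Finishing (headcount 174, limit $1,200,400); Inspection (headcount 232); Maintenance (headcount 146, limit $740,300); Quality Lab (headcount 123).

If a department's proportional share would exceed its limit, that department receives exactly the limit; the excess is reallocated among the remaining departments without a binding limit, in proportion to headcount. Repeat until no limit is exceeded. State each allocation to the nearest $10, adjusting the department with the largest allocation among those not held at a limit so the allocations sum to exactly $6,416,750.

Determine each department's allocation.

Headcount total: 772.
Pro-rata shares before constraints: Packaging 806,249.68; Finishing 1,446,262.31; Inspection 1,928,349.74; Maintenance 1,213,530.44; Quality Lab 1,022,357.84.
Held at cap: Finishing ($1,200,400), Maintenance ($740,300); balance $4,476,050 reallocated over remaining headcount 452.
Remaining shares: Packaging 960,568.25 → $960,570; Inspection 2,297,441.59 → $2,297,440; Quality Lab 1,218,040.15 → $1,218,040.

Packaging: $960,570 · Finishing: $1,200,400 · Inspection: $2,297,440 · Maintenance: $740,300 · Quality Lab: $1,218,040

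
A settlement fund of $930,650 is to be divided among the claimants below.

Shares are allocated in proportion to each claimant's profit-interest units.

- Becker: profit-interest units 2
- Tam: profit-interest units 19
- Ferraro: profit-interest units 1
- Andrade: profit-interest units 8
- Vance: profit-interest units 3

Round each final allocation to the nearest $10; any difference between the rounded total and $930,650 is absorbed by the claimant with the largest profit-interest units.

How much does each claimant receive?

Becker: $56,400 · Tam: $535,840 · Ferraro: $28,200 · Andrade: $225,610 · Vance: $84,600

Combined profit-interest units = 33.
Proportional shares: Becker 2/33 × $930,650 = 56,403.03; Tam 19/33 × $930,650 = 535,828.79; Ferraro 1/33 × $930,650 = 28,201.52; Andrade 8/33 × $930,650 = 225,612.12; Vance 3/33 × $930,650 = 84,604.55.
After rounding ($10): Becker $56,400; Tam $535,830; Ferraro $28,200; Andrade $225,610; Vance $84,600. Sum = $930,640.
Difference $930,650 − $930,640 = +$10 applied to largest profit-interest units (Tam): Tam becomes $535,840.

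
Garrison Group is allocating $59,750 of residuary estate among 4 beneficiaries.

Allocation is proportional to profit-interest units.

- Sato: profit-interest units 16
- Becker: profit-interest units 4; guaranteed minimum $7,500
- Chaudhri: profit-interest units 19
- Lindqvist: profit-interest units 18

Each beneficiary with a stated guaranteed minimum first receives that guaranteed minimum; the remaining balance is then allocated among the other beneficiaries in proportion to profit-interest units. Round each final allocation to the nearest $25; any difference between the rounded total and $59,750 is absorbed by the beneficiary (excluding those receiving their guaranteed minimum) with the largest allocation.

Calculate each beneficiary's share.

Fund the minimums — Becker $7,500. Residual $52,250.
Residual split over remaining profit-interest units 53: Sato 15,773.58 → $15,775; Chaudhri 18,731.13 → $18,725; Lindqvist 17,745.28 → $17,750.

Sato: $15,775; Becker: $7,500; Chaudhri: $18,725; Lindqvist: $17,750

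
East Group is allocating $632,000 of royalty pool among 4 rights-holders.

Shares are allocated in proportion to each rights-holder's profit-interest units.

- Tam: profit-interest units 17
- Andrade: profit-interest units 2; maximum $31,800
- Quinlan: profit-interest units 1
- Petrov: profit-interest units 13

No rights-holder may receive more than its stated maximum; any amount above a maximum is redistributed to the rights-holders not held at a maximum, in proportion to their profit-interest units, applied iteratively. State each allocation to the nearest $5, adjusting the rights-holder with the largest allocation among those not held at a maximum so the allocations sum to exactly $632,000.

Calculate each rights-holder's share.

Combined profit-interest units = 33.
Unconstrained shares: Tam 325,575.76; Andrade 38,303.03; Quinlan 19,151.52; Petrov 248,969.70.
Held at cap: Andrade ($31,800); balance $600,200 reallocated over remaining profit-interest units 31.
Remaining shares: Tam 329,141.94 → $329,140; Quinlan 19,361.29 → $19,360; Petrov 251,696.77 → $251,695.
Rounding difference +$5 applied to Tam → $329,145.

Tam: $329,145 | Andrade: $31,800 | Quinlan: $19,360 | Petrov: $251,695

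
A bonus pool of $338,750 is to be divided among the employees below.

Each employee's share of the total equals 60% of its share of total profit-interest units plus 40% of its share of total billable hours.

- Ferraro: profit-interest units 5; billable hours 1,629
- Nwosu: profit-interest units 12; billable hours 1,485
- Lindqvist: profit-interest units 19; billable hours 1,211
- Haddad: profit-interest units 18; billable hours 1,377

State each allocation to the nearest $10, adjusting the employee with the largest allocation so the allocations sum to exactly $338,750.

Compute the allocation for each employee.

Ferraro: $57,530; Nwosu: $80,460; Lindqvist: $100,290; Haddad: $100,470

Totals — profit-interest units 54, billable hours 5,702.
Composite weights (60% profit-interest units + 40% billable hours): Ferraro 0.1698; Nwosu 0.2375; Lindqvist 0.2961; Haddad 0.2966.
Unrounded shares: Ferraro 57,530.34; Nwosu 80,455.60; Lindqvist 100,291.60; Haddad 100,472.47.
At nearest $10: Ferraro $57,530; Nwosu $80,460; Lindqvist $100,290; Haddad $100,470. Sum = $338,750.
Sum already equals the total — no adjustment.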